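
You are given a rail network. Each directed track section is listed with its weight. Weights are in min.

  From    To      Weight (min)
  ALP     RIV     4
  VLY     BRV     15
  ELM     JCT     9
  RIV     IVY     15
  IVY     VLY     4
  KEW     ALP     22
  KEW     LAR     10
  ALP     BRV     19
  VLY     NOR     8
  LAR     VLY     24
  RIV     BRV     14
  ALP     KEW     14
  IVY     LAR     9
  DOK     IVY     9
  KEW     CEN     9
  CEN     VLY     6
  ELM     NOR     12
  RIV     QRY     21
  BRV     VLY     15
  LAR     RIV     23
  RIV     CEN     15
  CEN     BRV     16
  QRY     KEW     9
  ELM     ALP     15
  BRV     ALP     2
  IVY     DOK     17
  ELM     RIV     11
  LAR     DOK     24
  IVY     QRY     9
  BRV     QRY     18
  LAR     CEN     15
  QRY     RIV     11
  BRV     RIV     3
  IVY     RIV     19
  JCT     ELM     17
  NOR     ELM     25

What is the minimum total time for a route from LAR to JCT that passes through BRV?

Best LAR to BRV: LAR → CEN → BRV costing 31
Best BRV to JCT: BRV → VLY → NOR → ELM → JCT costing 57
Total via BRV: 31 + 57 = 88 min.

88 min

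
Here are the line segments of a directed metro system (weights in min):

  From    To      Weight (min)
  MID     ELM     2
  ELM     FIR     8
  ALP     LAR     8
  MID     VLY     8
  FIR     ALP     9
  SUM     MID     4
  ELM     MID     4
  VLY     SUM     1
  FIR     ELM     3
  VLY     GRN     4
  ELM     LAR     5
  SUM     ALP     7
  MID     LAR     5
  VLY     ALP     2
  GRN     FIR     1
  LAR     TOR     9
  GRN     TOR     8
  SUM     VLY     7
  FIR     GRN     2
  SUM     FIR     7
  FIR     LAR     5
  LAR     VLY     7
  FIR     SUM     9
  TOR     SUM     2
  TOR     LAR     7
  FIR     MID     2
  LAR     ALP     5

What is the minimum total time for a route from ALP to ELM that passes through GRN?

Best ALP to GRN: ALP–LAR–VLY–GRN costing 19
Shortest GRN→ELM: GRN–FIR–ELM = 4
Total via GRN: 19 + 4 = 23 min.

23 min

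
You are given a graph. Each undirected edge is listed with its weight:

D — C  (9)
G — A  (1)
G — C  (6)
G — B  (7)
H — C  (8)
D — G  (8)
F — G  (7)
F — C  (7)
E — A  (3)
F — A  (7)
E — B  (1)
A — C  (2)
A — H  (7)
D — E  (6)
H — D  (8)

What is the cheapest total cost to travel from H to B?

Shortest distances from H:
H: 0
A: 7  (via H)
C: 8  (via H)
D: 8  (via H)
G: 8  (via A)
E: 10  (via A)
B: 11  (via E)
Shortest route: H → A → E → B = 11.

11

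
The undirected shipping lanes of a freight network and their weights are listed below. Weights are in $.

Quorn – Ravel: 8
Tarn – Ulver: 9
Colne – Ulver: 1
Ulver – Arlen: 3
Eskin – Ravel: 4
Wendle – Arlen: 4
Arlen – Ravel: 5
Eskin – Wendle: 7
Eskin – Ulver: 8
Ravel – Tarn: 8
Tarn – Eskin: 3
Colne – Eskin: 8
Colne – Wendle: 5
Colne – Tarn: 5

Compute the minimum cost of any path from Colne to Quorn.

$17

Enumerating some paths:
Colne–Eskin–Ravel–Quorn: 8+4+8 = 20
Colne–Ulver–Arlen–Ravel–Quorn: 1+3+5+8 = 17
Cheapest is Colne–Ulver–Arlen–Ravel–Quorn at $17.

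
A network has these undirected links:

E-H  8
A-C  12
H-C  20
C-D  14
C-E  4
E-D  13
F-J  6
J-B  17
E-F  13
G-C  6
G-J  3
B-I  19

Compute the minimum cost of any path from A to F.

Compare a few routes:
A - C - H - E - F: 12+20+8+13 = 53
A - C - E - F: 12+4+13 = 29
A - C - G - J - F: 12+6+3+6 = 27
A - C - D - E - F: 12+14+13+13 = 52
The minimum is 27 via A - C - G - J - F.

27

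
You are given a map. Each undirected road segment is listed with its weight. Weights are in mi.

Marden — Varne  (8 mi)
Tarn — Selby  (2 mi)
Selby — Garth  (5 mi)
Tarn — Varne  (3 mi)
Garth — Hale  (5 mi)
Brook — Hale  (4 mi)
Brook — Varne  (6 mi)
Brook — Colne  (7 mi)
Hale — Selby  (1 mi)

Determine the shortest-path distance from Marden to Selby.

Running Dijkstra from Marden:
Marden: 0
Varne: 8  (via Marden)
Tarn: 11  (via Varne)
Selby: 13  (via Tarn)
Shortest route: Marden–Varne–Tarn–Selby = 13 mi.

13 mi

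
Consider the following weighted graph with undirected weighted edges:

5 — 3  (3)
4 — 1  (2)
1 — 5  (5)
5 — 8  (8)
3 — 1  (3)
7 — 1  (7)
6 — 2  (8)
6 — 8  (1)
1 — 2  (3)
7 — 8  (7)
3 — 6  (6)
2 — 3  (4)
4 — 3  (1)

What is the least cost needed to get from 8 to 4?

Running Dijkstra from 8:
8: 0
6: 1  (via 8)
3: 7  (via 6)
7: 7  (via 8)
4: 8  (via 3)
Shortest route: 8–6–3–4 = 8.

8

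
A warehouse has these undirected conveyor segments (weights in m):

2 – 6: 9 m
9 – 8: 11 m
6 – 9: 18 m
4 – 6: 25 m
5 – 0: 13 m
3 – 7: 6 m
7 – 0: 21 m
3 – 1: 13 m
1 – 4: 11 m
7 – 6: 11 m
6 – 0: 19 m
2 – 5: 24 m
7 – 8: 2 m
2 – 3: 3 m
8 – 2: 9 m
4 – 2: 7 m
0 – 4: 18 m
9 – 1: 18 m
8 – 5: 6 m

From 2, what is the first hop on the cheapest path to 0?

Compare a few routes:
2 → 8 → 5 → 0: 9+6+13 = 28
2 → 6 → 0: 9+19 = 28
2 → 4 → 0: 7+18 = 25
Cheapest is 2 → 4 → 0 at 25 m.
So from 2 the first move is to 4.

4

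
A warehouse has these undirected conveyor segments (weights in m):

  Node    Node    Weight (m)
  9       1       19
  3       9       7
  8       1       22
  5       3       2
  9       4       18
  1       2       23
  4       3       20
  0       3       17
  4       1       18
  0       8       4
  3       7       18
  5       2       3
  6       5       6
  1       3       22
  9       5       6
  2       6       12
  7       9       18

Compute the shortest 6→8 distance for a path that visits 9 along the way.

Best 6 to 9: 6–5–9 costing 12
Shortest 9→8: 9–3–0–8 = 28
Total via 9: 12 + 28 = 40 m.

40 m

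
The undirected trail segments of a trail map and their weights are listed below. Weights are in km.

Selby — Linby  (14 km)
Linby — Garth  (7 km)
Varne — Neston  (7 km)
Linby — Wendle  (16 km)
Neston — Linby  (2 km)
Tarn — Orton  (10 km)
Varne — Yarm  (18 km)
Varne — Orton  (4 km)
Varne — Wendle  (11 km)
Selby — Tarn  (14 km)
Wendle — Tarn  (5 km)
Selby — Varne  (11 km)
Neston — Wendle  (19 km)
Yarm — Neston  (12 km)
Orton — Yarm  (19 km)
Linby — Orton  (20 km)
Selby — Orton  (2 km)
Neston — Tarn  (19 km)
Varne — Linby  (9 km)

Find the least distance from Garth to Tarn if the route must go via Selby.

Best Garth to Selby: Garth–Linby–Selby costing 21
Shortest Selby→Tarn: Selby–Orton–Tarn = 12
Total via Selby: 21 + 12 = 33 km.

33 km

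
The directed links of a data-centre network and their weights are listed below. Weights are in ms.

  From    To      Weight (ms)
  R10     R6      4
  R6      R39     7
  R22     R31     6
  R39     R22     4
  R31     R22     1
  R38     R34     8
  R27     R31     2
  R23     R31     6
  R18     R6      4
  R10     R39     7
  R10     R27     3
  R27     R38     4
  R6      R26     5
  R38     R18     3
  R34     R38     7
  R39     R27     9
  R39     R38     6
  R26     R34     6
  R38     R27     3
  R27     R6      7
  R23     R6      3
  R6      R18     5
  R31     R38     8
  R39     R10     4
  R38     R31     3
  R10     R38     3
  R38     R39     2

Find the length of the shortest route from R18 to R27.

Settle nodes by increasing distance from R18:
R18: 0
R6: 4  (via R18)
R26: 9  (via R6)
R39: 11  (via R6)
R10: 15  (via R39)
R22: 15  (via R39)
R34: 15  (via R26)
R38: 17  (via R39)
R27: 18  (via R10)
Shortest route: R18 → R6 → R39 → R10 → R27 = 18 ms.

18 ms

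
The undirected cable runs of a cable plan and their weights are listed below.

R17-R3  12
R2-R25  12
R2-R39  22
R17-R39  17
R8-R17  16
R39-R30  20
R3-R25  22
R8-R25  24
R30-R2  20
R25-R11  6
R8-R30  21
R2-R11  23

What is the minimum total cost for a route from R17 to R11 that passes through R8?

Best R17 to R8: R17–R8 costing 16
Shortest R8→R11: R8–R25–R11 = 30
Total via R8: 16 + 30 = 46.

46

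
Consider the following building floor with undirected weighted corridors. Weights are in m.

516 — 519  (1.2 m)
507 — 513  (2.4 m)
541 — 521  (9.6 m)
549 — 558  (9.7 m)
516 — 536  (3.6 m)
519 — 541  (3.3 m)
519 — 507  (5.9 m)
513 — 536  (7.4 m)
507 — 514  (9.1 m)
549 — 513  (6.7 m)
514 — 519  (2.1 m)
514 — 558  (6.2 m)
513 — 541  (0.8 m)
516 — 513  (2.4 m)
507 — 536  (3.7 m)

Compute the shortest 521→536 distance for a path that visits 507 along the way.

16.5 m

Shortest 521→507: 521–541–513–507 = 12.8
Shortest 507→536: 507–536 = 3.7
Total via 507: 12.8 + 3.7 = 16.5 m.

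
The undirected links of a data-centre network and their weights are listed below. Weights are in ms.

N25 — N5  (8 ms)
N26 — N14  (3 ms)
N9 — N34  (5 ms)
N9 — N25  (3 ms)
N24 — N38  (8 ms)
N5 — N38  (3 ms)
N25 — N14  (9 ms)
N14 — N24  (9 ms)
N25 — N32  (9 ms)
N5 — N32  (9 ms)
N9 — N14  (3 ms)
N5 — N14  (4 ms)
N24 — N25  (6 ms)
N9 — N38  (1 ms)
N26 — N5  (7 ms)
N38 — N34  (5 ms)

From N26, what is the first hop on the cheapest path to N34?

N14

Compare a few routes:
N26 → N14 → N9 → N38 → N34: 3+3+1+5 = 12
N26 → N14 → N9 → N34: 3+3+5 = 11
Cheapest is N26 → N14 → N9 → N34 at 11 ms.
So from N26 the first move is to N14.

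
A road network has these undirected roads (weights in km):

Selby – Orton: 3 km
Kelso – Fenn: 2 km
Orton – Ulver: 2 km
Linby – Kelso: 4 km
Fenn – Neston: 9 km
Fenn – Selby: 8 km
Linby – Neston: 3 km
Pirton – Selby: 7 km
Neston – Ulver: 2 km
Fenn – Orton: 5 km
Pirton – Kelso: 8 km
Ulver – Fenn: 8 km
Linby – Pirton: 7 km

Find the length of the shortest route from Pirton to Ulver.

12 km

Compare a few routes:
Pirton - Kelso - Linby - Neston - Ulver: 8+4+3+2 = 17
Pirton - Kelso - Fenn - Orton - Ulver: 8+2+5+2 = 17
Pirton - Selby - Orton - Ulver: 7+3+2 = 12
Cheapest is Pirton - Selby - Orton - Ulver at 12 km.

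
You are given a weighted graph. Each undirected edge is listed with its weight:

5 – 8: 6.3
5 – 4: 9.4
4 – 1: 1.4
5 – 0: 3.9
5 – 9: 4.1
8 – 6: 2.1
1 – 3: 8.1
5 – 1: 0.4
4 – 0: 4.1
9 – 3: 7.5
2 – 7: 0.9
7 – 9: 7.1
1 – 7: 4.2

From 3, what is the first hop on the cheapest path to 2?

1

Compare a few routes:
3 → 1 → 7 → 2: 8.1+4.2+0.9 = 13.2
3 → 9 → 7 → 2: 7.5+7.1+0.9 = 15.5
3 → 9 → 5 → 1 → 7 → 2: 7.5+4.1+0.4+4.2+0.9 = 17.1
3 → 1 → 5 → 9 → 7 → 2: 8.1+0.4+4.1+7.1+0.9 = 20.6
Cheapest is 3 → 1 → 7 → 2 at 13.2.
So from 3 the first move is to 1.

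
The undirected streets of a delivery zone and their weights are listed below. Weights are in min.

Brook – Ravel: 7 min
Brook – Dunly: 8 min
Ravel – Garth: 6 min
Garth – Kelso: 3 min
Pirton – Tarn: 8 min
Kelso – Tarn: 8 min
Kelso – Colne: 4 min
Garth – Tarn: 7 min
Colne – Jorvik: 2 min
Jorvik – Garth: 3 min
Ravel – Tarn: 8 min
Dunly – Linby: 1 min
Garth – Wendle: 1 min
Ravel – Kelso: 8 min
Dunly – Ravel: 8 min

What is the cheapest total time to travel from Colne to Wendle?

Candidate routes:
Colne–Jorvik–Garth–Wendle: 2+3+1 = 6
Colne–Kelso–Garth–Wendle: 4+3+1 = 8
The minimum is 6 min via Colne–Jorvik–Garth–Wendle.

6 min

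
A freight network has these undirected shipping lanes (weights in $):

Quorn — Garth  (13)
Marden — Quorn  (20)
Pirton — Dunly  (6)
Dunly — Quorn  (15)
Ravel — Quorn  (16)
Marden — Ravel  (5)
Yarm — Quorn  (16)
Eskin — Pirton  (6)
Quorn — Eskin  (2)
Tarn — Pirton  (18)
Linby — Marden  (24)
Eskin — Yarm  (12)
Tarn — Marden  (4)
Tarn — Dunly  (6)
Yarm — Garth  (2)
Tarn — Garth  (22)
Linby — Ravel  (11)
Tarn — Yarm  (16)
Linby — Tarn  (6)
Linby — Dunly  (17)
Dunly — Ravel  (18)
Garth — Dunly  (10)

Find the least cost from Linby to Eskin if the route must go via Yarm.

Best Linby to Yarm: Linby → Tarn → Yarm costing 22
Shortest Yarm→Eskin: Yarm → Eskin = 12
Total via Yarm: 22 + 12 = $34.

$34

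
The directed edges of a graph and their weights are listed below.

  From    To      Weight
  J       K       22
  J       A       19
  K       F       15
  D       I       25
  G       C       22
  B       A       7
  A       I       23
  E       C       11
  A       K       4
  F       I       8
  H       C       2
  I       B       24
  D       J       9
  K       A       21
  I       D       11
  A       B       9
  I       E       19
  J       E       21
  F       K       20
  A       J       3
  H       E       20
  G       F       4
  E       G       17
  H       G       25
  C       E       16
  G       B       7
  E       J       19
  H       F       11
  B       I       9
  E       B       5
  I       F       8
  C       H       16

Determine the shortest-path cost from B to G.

45

Settle nodes by increasing distance from B:
B: 0
A: 7  (via B)
I: 9  (via B)
J: 10  (via A)
K: 11  (via A)
F: 17  (via I)
D: 20  (via I)
E: 28  (via I)
C: 39  (via E)
G: 45  (via E)
Shortest route: B–I–E–G = 45.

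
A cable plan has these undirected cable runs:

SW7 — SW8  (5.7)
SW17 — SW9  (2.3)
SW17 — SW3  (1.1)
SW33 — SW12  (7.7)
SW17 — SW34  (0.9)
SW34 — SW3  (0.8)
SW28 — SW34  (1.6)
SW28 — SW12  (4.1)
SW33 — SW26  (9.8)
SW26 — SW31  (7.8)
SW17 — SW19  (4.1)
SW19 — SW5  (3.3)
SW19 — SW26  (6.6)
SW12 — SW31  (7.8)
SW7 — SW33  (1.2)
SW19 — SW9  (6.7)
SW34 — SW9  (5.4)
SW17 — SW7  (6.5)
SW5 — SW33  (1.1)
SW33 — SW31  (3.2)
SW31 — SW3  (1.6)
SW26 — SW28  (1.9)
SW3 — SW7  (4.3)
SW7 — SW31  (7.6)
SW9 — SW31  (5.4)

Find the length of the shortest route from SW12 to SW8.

Shortest distances from SW12:
SW12: 0
SW28: 4.1  (via SW12)
SW34: 5.7  (via SW28)
SW26: 6  (via SW28)
SW3: 6.5  (via SW34)
SW17: 6.6  (via SW34)
SW33: 7.7  (via SW12)
SW31: 7.8  (via SW12)
SW5: 8.8  (via SW33)
SW7: 8.9  (via SW33)
SW9: 8.9  (via SW17)
SW19: 10.7  (via SW17)
SW8: 14.6  (via SW7)
Shortest route: SW12–SW33–SW7–SW8 = 14.6.

14.6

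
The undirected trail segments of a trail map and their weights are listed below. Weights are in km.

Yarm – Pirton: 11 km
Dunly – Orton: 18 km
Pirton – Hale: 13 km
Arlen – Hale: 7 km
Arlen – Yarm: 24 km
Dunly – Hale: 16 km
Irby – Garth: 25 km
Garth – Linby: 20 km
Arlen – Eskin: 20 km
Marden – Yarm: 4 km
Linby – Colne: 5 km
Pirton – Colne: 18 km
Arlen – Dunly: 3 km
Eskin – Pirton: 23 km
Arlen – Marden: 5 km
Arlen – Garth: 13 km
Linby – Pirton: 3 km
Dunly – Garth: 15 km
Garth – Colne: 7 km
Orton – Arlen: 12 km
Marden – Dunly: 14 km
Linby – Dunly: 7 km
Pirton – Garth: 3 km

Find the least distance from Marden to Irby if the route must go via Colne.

Shortest Marden→Colne: Marden–Arlen–Dunly–Linby–Colne = 20
Best Colne to Irby: Colne–Garth–Irby costing 32
Total via Colne: 20 + 32 = 52 km.

52 km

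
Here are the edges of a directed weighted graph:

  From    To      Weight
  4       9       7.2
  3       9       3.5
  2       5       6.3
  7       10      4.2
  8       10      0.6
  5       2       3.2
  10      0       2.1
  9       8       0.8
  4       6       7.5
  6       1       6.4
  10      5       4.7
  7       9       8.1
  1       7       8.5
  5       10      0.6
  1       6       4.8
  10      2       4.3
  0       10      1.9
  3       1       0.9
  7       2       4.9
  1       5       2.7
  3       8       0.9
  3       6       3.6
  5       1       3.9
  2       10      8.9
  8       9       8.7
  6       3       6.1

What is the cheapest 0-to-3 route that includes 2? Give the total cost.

27.3

Shortest 0→2: 0–10–2 = 6.2
Best 2 to 3: 2–5–1–6–3 costing 21.1
Total via 2: 6.2 + 21.1 = 27.3.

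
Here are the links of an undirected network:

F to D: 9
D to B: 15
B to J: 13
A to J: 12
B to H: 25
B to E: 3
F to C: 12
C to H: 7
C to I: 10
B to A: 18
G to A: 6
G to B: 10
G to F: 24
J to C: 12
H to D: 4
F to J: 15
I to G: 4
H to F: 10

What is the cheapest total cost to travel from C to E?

Settle nodes by increasing distance from C:
C: 0
H: 7  (via C)
I: 10  (via C)
D: 11  (via H)
F: 12  (via C)
J: 12  (via C)
G: 14  (via I)
A: 20  (via G)
B: 24  (via G)
E: 27  (via B)
Shortest route: C–I–G–B–E = 27.

27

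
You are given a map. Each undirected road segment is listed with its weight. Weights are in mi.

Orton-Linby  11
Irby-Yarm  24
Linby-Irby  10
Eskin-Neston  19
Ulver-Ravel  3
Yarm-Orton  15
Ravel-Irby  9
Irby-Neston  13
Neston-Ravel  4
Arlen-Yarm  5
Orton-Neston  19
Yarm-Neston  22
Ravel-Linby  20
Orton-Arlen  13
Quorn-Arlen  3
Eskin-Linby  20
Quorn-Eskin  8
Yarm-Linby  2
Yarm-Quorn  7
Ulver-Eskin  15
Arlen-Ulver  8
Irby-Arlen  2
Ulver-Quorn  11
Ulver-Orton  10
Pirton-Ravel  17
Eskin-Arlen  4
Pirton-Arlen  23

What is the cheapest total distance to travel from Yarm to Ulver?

Shortest distances from Yarm:
Yarm: 0
Linby: 2  (via Yarm)
Arlen: 5  (via Yarm)
Quorn: 7  (via Yarm)
Irby: 7  (via Arlen)
Eskin: 9  (via Arlen)
Orton: 13  (via Linby)
Ulver: 13  (via Arlen)
Shortest route: Yarm → Arlen → Ulver = 13 mi.

13 mi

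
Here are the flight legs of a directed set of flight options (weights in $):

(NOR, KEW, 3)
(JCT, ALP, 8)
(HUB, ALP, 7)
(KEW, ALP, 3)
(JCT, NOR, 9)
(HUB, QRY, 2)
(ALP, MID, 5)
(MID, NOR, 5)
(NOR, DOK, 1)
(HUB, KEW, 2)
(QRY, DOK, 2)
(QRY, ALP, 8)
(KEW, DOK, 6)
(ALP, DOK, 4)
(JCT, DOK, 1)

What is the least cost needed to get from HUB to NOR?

Settle nodes by increasing distance from HUB:
HUB: 0
KEW: 2  (via HUB)
QRY: 2  (via HUB)
DOK: 4  (via QRY)
ALP: 5  (via KEW)
MID: 10  (via ALP)
NOR: 15  (via MID)
Shortest route: HUB → KEW → ALP → MID → NOR = $15.

$15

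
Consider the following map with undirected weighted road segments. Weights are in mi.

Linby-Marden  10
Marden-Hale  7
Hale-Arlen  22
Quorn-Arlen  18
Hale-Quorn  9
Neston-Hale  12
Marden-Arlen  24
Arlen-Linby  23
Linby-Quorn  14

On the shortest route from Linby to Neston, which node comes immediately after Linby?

Marden

Compare a few routes:
Linby - Marden - Hale - Neston: 10+7+12 = 29
Linby - Arlen - Hale - Neston: 23+22+12 = 57
Linby - Arlen - Quorn - Hale - Neston: 23+18+9+12 = 62
Linby - Quorn - Hale - Neston: 14+9+12 = 35
The minimum is 29 mi via Linby - Marden - Hale - Neston.
So from Linby the first move is to Marden.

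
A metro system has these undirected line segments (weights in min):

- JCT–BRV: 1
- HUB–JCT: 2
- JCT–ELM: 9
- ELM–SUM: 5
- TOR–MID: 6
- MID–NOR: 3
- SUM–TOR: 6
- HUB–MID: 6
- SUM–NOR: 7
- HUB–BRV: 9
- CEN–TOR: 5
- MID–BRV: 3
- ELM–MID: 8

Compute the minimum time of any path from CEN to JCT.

15 min

Enumerating some paths:
CEN–TOR–MID–BRV–JCT: 5+6+3+1 = 15
CEN–TOR–SUM–NOR–MID–BRV–JCT: 5+6+7+3+3+1 = 25
CEN–TOR–MID–HUB–JCT: 5+6+6+2 = 19
The minimum is 15 min via CEN–TOR–MID–BRV–JCT.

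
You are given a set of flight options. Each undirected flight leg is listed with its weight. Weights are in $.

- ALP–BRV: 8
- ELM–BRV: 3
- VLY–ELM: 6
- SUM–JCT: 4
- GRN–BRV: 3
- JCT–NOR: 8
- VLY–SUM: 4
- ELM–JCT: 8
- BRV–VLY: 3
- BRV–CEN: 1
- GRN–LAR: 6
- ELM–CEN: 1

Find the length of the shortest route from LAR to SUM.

$16

Settle nodes by increasing distance from LAR:
LAR: 0
GRN: 6  (via LAR)
BRV: 9  (via GRN)
CEN: 10  (via BRV)
ELM: 11  (via CEN)
VLY: 12  (via BRV)
SUM: 16  (via VLY)
Shortest route: LAR–GRN–BRV–VLY–SUM = $16.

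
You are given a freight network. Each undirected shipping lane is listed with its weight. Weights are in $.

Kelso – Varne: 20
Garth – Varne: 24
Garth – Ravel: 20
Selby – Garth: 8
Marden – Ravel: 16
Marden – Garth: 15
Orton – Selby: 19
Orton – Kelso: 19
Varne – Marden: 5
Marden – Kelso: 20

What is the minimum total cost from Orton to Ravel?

Running Dijkstra from Orton:
Orton: 0
Kelso: 19  (via Orton)
Selby: 19  (via Orton)
Garth: 27  (via Selby)
Marden: 39  (via Kelso)
Varne: 39  (via Kelso)
Ravel: 47  (via Garth)
Shortest route: Orton–Selby–Garth–Ravel = $47.

$47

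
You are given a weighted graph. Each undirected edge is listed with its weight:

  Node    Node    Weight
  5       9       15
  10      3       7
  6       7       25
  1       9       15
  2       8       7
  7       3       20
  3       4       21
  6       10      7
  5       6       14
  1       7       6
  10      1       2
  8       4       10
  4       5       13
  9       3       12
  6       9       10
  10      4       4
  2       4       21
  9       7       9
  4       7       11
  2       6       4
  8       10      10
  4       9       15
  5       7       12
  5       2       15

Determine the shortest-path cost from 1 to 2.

13

Compare a few routes:
1 - 10 - 6 - 2: 2+7+4 = 13
1 - 10 - 8 - 2: 2+10+7 = 19
Cheapest is 1 - 10 - 6 - 2 at 13.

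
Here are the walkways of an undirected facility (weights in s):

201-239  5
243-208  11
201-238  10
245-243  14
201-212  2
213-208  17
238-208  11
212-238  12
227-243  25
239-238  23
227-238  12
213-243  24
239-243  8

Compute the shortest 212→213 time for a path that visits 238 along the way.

Best 212 to 238: 212 → 238 costing 12
Shortest 238→213: 238 → 208 → 213 = 28
Total via 238: 12 + 28 = 40 s.

40 s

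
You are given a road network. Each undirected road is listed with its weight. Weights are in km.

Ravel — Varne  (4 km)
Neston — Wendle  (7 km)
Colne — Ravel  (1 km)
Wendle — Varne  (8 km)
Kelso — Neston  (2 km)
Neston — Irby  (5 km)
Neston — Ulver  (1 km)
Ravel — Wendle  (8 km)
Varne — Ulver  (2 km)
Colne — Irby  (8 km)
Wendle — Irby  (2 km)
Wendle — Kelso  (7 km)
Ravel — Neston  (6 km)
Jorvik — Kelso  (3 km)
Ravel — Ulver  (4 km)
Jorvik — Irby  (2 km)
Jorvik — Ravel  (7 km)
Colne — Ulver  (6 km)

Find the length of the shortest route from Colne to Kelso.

8 km

Shortest distances from Colne:
Colne: 0
Ravel: 1  (via Colne)
Ulver: 5  (via Ravel)
Varne: 5  (via Ravel)
Neston: 6  (via Ulver)
Jorvik: 8  (via Ravel)
Irby: 8  (via Colne)
Kelso: 8  (via Neston)
Shortest route: Colne → Ravel → Ulver → Neston → Kelso = 8 km.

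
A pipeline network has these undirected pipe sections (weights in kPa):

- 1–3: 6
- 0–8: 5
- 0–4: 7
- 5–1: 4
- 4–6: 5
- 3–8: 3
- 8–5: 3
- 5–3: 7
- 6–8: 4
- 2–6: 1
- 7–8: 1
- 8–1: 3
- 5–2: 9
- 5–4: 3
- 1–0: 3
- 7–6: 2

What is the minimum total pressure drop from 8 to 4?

6 kPa

Running Dijkstra from 8:
8: 0
7: 1  (via 8)
1: 3  (via 8)
3: 3  (via 8)
5: 3  (via 8)
6: 3  (via 7)
2: 4  (via 6)
0: 5  (via 8)
4: 6  (via 5)
Shortest route: 8 → 5 → 4 = 6 kPa.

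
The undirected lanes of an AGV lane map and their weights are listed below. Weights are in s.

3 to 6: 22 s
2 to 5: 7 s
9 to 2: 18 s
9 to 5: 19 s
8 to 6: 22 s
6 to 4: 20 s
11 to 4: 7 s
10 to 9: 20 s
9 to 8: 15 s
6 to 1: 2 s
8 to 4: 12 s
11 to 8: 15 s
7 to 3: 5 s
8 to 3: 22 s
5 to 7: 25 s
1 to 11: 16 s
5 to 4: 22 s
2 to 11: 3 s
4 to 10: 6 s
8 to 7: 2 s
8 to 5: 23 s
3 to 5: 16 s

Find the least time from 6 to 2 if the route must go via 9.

55 s

Shortest 6→9: 6 → 8 → 9 = 37
Shortest 9→2: 9 → 2 = 18
Total via 9: 37 + 18 = 55 s.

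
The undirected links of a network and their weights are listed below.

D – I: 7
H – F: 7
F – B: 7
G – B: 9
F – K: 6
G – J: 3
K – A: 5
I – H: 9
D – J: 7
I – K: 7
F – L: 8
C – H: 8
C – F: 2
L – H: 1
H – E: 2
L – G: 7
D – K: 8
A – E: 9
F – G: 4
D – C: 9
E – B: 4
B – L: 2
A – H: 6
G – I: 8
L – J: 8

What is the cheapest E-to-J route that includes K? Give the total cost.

26

Best E to K: E → H → A → K costing 13
Best K to J: K → F → G → J costing 13
Total via K: 13 + 13 = 26.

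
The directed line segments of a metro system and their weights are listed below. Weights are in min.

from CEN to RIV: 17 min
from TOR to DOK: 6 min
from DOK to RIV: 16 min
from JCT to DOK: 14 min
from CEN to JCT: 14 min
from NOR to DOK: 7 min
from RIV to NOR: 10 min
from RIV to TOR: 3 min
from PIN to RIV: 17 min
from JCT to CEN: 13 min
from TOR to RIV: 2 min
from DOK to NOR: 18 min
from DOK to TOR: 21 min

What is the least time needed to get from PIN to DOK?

26 min

Shortest distances from PIN:
PIN: 0
RIV: 17  (via PIN)
TOR: 20  (via RIV)
DOK: 26  (via TOR)
Shortest route: PIN → RIV → TOR → DOK = 26 min.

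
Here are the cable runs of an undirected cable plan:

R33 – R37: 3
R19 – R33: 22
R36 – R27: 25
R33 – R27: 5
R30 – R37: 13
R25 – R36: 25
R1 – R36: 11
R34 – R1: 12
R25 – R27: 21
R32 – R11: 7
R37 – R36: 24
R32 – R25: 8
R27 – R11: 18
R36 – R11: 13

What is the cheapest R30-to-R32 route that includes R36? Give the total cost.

57

Shortest R30→R36: R30 → R37 → R36 = 37
Shortest R36→R32: R36 → R11 → R32 = 20
Total via R36: 37 + 20 = 57.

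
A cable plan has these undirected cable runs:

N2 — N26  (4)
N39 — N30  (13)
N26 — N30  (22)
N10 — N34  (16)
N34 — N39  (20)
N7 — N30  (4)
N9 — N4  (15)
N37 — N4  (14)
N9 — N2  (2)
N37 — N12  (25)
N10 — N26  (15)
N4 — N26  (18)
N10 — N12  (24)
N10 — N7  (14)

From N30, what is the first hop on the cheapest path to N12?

Candidate routes:
N30 - N7 - N10 - N12: 4+14+24 = 42
N30 - N26 - N10 - N12: 22+15+24 = 61
The minimum is 42 via N30 - N7 - N10 - N12.
So from N30 the first move is to N7.

N7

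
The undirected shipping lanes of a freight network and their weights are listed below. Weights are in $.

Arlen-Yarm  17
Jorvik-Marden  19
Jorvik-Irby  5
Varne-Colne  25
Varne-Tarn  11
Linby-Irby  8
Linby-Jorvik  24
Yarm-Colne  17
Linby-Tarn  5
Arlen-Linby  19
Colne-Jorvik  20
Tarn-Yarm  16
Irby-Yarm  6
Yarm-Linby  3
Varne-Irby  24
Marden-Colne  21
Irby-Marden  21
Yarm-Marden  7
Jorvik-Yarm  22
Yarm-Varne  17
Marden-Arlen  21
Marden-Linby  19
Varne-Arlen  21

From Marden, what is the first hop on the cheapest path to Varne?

Candidate routes:
Marden → Yarm → Varne: 7+17 = 24
Marden → Linby → Tarn → Varne: 19+5+11 = 35
Marden → Yarm → Linby → Tarn → Varne: 7+3+5+11 = 26
Marden → Yarm → Tarn → Varne: 7+16+11 = 34
The minimum is $24 via Marden → Yarm → Varne.
So from Marden the first move is to Yarm.

Yarm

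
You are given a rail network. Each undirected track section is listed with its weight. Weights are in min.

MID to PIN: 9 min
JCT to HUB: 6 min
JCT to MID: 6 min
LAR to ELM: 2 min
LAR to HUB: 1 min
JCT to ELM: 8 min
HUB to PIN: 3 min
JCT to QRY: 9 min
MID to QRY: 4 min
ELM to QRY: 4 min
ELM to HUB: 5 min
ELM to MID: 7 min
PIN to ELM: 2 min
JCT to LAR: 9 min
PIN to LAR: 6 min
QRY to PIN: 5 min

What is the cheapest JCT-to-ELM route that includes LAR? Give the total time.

Best JCT to LAR: JCT–HUB–LAR costing 7
Best LAR to ELM: LAR–ELM costing 2
Total via LAR: 7 + 2 = 9 min.

9 min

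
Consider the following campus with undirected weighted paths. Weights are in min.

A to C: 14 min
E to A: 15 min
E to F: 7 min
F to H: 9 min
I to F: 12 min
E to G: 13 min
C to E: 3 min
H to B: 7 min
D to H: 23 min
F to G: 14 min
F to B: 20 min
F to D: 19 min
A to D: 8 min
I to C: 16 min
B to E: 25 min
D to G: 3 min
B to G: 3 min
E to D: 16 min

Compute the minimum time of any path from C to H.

19 min

Running Dijkstra from C:
C: 0
E: 3  (via C)
F: 10  (via E)
A: 14  (via C)
G: 16  (via E)
I: 16  (via C)
B: 19  (via G)
D: 19  (via E)
H: 19  (via F)
Shortest route: C → E → F → H = 19 min.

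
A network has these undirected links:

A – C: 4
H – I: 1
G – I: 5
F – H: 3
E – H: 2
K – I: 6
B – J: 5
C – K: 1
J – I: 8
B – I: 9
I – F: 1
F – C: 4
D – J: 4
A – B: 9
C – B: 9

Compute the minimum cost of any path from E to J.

11

Compare a few routes:
E–H–I–B–J: 2+1+9+5 = 17
E–H–F–I–J: 2+3+1+8 = 14
E–H–F–I–B–J: 2+3+1+9+5 = 20
E–H–I–J: 2+1+8 = 11
The minimum is 11 via E–H–I–J.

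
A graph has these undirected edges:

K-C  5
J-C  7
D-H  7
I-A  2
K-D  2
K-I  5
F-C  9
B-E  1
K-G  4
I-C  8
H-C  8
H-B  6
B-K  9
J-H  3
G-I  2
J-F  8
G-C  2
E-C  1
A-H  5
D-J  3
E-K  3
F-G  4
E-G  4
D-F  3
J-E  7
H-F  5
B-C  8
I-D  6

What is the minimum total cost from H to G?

9

Settle nodes by increasing distance from H:
H: 0
J: 3  (via H)
A: 5  (via H)
F: 5  (via H)
B: 6  (via H)
D: 6  (via J)
E: 7  (via B)
I: 7  (via A)
C: 8  (via H)
K: 8  (via D)
G: 9  (via F)
Shortest route: H → F → G = 9.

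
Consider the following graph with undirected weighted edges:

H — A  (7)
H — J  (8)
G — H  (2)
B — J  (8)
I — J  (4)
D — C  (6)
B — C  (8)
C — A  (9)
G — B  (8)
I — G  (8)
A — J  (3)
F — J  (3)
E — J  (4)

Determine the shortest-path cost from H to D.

22

Settle nodes by increasing distance from H:
H: 0
G: 2  (via H)
A: 7  (via H)
J: 8  (via H)
B: 10  (via G)
I: 10  (via G)
F: 11  (via J)
E: 12  (via J)
C: 16  (via A)
D: 22  (via C)
Shortest route: H → A → C → D = 22.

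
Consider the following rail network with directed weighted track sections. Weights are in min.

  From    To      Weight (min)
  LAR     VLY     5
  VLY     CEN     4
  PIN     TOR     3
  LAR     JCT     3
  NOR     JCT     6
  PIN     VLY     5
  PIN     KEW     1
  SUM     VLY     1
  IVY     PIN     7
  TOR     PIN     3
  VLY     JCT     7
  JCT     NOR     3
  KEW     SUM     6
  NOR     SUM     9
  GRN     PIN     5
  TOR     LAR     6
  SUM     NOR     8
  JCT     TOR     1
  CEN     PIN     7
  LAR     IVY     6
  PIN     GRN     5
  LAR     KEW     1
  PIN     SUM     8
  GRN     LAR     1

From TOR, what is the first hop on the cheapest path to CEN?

PIN

Candidate routes:
TOR–PIN–VLY–CEN: 3+5+4 = 12
TOR–LAR–VLY–CEN: 6+5+4 = 15
TOR–PIN–KEW–SUM–VLY–CEN: 3+1+6+1+4 = 15
Cheapest is TOR–PIN–VLY–CEN at 12 min.
So from TOR the first move is to PIN.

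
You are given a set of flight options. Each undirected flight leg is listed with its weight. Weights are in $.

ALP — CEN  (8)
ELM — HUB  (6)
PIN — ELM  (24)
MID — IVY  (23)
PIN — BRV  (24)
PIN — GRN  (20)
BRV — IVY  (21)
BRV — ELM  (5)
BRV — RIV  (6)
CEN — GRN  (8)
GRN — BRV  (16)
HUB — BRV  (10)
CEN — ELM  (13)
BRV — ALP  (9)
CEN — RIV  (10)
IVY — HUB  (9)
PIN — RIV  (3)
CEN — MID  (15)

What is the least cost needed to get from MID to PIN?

$28

Enumerating some paths:
MID–CEN–ALP–BRV–RIV–PIN: 15+8+9+6+3 = 41
MID–CEN–RIV–PIN: 15+10+3 = 28
The minimum is $28 via MID–CEN–RIV–PIN.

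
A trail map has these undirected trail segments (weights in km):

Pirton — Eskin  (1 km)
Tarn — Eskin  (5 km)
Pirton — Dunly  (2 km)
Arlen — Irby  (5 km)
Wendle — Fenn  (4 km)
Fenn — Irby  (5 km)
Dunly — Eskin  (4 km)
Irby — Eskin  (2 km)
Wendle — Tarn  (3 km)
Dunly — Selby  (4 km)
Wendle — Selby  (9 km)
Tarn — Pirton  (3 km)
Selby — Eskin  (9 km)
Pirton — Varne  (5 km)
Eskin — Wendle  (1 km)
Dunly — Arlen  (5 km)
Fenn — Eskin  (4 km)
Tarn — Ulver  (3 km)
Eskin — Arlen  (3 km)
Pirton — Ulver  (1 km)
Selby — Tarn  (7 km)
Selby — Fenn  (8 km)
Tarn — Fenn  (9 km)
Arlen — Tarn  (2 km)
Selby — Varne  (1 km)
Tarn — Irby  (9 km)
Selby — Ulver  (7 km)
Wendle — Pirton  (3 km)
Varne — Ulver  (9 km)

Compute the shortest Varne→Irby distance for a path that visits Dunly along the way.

10 km

Best Varne to Dunly: Varne → Selby → Dunly costing 5
Best Dunly to Irby: Dunly → Pirton → Eskin → Irby costing 5
Total via Dunly: 5 + 5 = 10 km.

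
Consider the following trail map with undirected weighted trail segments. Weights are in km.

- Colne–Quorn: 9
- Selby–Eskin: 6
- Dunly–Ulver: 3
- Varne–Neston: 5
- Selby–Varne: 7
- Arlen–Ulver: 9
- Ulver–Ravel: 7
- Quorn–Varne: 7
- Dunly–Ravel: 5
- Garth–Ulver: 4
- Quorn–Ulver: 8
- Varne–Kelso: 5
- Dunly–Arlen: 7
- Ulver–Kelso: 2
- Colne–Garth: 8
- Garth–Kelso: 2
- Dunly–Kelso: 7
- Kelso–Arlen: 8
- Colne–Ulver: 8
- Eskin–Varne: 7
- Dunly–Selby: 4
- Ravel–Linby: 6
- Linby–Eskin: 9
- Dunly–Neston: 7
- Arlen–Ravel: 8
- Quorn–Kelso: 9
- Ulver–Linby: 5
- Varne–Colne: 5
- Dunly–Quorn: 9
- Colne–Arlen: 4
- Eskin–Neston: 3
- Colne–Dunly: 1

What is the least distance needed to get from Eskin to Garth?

14 km

Compare a few routes:
Eskin–Varne–Kelso–Garth: 7+5+2 = 14
Eskin–Neston–Varne–Kelso–Garth: 3+5+5+2 = 15
The minimum is 14 km via Eskin–Varne–Kelso–Garth.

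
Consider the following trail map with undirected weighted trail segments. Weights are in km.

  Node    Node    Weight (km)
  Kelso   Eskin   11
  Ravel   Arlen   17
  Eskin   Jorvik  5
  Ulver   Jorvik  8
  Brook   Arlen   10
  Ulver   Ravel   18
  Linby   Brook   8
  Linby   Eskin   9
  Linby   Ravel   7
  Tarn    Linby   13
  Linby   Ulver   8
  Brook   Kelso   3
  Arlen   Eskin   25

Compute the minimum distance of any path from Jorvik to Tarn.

27 km

Shortest distances from Jorvik:
Jorvik: 0
Eskin: 5  (via Jorvik)
Ulver: 8  (via Jorvik)
Linby: 14  (via Eskin)
Kelso: 16  (via Eskin)
Brook: 19  (via Kelso)
Ravel: 21  (via Linby)
Tarn: 27  (via Linby)
Shortest route: Jorvik → Eskin → Linby → Tarn = 27 km.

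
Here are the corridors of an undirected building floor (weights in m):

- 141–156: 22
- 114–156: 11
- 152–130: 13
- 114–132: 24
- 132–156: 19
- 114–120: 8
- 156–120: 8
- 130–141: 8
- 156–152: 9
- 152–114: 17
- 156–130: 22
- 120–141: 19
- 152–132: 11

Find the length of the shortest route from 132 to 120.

27 m

Settle nodes by increasing distance from 132:
132: 0
152: 11  (via 132)
156: 19  (via 132)
114: 24  (via 132)
130: 24  (via 152)
120: 27  (via 156)
Shortest route: 132 → 156 → 120 = 27 m.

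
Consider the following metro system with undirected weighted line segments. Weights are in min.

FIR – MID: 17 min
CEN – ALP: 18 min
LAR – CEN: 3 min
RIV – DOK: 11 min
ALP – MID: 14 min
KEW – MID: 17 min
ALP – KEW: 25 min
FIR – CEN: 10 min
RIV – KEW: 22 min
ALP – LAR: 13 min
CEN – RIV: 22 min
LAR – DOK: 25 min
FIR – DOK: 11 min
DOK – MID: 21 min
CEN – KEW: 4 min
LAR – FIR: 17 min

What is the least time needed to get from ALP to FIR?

Compare a few routes:
ALP–LAR–CEN–FIR: 13+3+10 = 26
ALP–CEN–FIR: 18+10 = 28
Cheapest is ALP–LAR–CEN–FIR at 26 min.

26 min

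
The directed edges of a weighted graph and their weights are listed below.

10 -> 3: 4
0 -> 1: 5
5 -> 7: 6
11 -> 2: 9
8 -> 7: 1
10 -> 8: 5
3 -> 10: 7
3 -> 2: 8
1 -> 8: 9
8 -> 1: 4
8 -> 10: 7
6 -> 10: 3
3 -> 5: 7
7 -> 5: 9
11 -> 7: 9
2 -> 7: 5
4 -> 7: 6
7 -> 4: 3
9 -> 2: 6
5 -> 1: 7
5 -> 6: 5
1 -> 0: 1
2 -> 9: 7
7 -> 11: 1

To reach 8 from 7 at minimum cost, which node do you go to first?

5

Candidate routes:
7–5–1–8: 9+7+9 = 25
7–5–6–10–8: 9+5+3+5 = 22
The minimum is 22 via 7–5–6–10–8.
So from 7 the first move is to 5.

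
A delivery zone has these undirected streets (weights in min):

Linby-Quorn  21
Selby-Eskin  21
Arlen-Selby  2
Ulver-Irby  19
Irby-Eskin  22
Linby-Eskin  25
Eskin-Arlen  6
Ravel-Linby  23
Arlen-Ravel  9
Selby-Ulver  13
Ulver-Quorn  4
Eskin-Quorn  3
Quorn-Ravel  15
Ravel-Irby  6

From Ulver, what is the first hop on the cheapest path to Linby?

Candidate routes:
Ulver - Quorn - Ravel - Linby: 4+15+23 = 42
Ulver - Quorn - Eskin - Linby: 4+3+25 = 32
Ulver - Quorn - Linby: 4+21 = 25
Cheapest is Ulver - Quorn - Linby at 25 min.
So from Ulver the first move is to Quorn.

Quorn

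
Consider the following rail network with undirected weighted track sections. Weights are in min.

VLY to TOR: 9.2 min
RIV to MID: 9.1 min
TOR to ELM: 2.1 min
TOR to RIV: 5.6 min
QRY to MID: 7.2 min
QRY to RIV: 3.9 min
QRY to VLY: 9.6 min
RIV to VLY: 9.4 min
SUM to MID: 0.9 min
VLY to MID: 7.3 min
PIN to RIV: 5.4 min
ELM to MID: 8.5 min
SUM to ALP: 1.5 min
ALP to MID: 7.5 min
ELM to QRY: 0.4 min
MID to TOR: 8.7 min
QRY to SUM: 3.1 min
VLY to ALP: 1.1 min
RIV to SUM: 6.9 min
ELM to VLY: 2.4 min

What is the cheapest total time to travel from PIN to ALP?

13.2 min

Compare a few routes:
PIN–RIV–SUM–ALP: 5.4+6.9+1.5 = 13.8
PIN–RIV–QRY–ELM–VLY–ALP: 5.4+3.9+0.4+2.4+1.1 = 13.2
PIN–RIV–VLY–ALP: 5.4+9.4+1.1 = 15.9
PIN–RIV–QRY–SUM–ALP: 5.4+3.9+3.1+1.5 = 13.9
Cheapest is PIN–RIV–QRY–ELM–VLY–ALP at 13.2 min.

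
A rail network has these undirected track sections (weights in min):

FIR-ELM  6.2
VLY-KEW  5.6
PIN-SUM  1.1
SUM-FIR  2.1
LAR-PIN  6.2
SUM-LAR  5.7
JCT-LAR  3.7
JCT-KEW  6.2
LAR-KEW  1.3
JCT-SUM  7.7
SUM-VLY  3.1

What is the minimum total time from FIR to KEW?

Enumerating some paths:
FIR → SUM → LAR → KEW: 2.1+5.7+1.3 = 9.1
FIR → SUM → PIN → LAR → KEW: 2.1+1.1+6.2+1.3 = 10.7
FIR → SUM → VLY → KEW: 2.1+3.1+5.6 = 10.8
FIR → SUM → JCT → LAR → KEW: 2.1+7.7+3.7+1.3 = 14.8
The minimum is 9.1 min via FIR → SUM → LAR → KEW.

9.1 min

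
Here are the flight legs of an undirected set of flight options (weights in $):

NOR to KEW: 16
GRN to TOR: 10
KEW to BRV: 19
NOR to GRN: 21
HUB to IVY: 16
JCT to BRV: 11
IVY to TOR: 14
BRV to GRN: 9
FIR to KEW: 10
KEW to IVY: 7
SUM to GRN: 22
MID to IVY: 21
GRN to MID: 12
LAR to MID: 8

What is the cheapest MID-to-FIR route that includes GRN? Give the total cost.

Shortest MID→GRN: MID → GRN = 12
Shortest GRN→FIR: GRN → BRV → KEW → FIR = 38
Total via GRN: 12 + 38 = $50.

$50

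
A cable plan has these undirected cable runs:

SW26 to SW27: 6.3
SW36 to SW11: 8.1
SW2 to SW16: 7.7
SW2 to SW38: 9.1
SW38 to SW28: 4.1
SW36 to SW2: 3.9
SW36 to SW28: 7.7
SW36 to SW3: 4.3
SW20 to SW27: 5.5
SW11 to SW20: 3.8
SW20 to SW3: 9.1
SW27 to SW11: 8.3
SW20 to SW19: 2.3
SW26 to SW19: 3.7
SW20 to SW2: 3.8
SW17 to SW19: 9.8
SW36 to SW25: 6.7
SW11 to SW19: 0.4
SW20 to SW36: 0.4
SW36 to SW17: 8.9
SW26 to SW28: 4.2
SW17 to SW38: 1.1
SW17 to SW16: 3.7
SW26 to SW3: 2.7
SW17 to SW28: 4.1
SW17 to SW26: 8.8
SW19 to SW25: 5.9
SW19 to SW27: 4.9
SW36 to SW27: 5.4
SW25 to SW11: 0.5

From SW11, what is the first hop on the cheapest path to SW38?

SW19

Compare a few routes:
SW11–SW19–SW26–SW28–SW17–SW38: 0.4+3.7+4.2+4.1+1.1 = 13.5
SW11–SW19–SW26–SW28–SW38: 0.4+3.7+4.2+4.1 = 12.4
SW11–SW19–SW17–SW38: 0.4+9.8+1.1 = 11.3
SW11–SW19–SW20–SW36–SW17–SW38: 0.4+2.3+0.4+8.9+1.1 = 13.1
Cheapest is SW11–SW19–SW17–SW38 at 11.3.
So from SW11 the first move is to SW19.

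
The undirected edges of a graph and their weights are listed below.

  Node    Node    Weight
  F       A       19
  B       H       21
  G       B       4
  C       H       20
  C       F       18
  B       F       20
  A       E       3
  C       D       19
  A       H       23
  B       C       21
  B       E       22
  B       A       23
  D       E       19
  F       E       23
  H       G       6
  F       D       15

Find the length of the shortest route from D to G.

Running Dijkstra from D:
D: 0
F: 15  (via D)
C: 19  (via D)
E: 19  (via D)
A: 22  (via E)
B: 35  (via F)
G: 39  (via B)
Shortest route: D–F–B–G = 39.

39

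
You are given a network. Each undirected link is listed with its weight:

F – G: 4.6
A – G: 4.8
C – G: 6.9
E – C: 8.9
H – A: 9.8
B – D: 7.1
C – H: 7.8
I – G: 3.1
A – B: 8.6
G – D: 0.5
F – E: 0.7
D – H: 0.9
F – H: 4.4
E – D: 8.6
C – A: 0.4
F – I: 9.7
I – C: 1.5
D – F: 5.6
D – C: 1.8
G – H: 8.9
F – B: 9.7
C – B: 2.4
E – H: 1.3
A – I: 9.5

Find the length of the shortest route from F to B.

7.1

Settle nodes by increasing distance from F:
F: 0
E: 0.7  (via F)
H: 2  (via E)
D: 2.9  (via H)
G: 3.4  (via D)
C: 4.7  (via D)
A: 5.1  (via C)
I: 6.2  (via C)
B: 7.1  (via C)
Shortest route: F → E → H → D → C → B = 7.1.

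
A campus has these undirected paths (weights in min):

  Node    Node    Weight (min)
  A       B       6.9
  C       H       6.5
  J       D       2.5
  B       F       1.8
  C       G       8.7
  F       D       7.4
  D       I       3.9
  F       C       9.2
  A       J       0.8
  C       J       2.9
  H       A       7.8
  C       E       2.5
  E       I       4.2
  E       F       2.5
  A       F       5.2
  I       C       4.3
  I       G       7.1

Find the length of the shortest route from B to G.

Enumerating some paths:
B–F–E–C–I–G: 1.8+2.5+2.5+4.3+7.1 = 18.2
B–F–E–I–G: 1.8+2.5+4.2+7.1 = 15.6
B–F–E–C–G: 1.8+2.5+2.5+8.7 = 15.5
The minimum is 15.5 min via B–F–E–C–G.

15.5 min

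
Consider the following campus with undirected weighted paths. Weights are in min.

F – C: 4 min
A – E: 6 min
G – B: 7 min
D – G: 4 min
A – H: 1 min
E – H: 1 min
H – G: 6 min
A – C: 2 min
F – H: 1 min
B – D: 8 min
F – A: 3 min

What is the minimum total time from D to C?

Compare a few routes:
D → G → H → A → C: 4+6+1+2 = 13
D → G → H → F → C: 4+6+1+4 = 15
Cheapest is D → G → H → A → C at 13 min.

13 min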